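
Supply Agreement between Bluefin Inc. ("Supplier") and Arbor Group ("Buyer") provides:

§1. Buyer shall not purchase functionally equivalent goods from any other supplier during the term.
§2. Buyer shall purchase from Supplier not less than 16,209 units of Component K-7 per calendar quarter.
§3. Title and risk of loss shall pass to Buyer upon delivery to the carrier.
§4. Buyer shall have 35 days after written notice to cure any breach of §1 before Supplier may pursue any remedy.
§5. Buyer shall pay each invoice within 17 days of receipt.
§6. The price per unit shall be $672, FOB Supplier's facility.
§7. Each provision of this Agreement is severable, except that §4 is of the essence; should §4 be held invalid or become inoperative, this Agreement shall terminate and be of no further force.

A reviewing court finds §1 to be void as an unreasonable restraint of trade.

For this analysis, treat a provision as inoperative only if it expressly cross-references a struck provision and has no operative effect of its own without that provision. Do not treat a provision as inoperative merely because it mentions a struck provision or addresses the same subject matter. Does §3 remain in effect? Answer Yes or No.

No

§1 is struck. The only function of §4 is the cure period for breach of §1, so it cannot stand once §1 is removed. §7 makes §4 an essential term, and §4 has been rendered inoperative by the cascade; under §7, the entire Agreement is therefore void. No provision of the Agreement survives. §3 is among the inoperative provisions, so the answer is no.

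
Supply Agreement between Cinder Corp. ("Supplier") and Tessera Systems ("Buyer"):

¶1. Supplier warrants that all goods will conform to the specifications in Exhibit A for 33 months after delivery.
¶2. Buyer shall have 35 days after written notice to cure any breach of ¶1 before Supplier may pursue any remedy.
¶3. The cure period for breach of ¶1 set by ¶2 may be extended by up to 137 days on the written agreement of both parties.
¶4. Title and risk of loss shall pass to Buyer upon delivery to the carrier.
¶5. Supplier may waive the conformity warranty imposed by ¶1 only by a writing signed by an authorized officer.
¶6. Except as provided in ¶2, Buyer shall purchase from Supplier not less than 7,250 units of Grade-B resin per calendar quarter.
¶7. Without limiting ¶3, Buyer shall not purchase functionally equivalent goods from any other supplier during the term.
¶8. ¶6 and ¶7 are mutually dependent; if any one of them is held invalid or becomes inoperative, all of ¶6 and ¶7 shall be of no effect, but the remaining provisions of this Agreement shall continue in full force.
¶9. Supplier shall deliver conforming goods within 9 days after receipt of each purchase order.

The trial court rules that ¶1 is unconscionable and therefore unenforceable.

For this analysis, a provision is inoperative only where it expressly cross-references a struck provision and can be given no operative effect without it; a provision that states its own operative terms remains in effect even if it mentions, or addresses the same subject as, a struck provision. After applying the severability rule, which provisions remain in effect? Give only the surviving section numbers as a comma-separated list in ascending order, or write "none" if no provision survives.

4, 6, 7, 8, 9

¶1 is struck. ¶2 operates only by reference to ¶1, so it falls with ¶1. ¶5 merely fixes the waiver condition for ¶1; with ¶1 gone it has nothing to operate on and falls away. ¶3 has no operative effect of its own apart from ¶2 and is therefore inoperative. ¶7 mentions ¶3 but its own obligation stands independently of ¶3, so ¶7 is not affected. Although ¶6 refers to ¶2, its operative terms do not depend on ¶2, so it remains in effect. ¶8 ties ¶6 and ¶7 together, but none of those is affected here; the remaining provisions continue in force under ¶8. That leaves ¶4, ¶6, ¶7, ¶8, and ¶9 in effect.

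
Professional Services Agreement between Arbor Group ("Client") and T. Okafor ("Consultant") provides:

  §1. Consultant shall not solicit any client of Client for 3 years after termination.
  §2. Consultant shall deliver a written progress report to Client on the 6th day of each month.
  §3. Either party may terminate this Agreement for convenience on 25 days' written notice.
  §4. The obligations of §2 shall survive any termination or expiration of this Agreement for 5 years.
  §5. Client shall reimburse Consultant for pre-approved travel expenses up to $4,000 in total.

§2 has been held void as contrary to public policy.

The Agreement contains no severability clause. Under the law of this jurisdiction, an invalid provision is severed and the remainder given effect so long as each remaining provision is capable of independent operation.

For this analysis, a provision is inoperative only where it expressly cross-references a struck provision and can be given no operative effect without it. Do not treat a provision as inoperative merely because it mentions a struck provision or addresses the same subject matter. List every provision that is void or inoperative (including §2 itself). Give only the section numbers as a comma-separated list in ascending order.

2, 4

§2 is struck. The only function of §4 is the survival period for §2, so it cannot stand once §2 is removed. With no severability clause, the stated default rule severs what cannot stand and enforces each remaining provision that can operate on its own. §1, §3, and §5 remain in effect.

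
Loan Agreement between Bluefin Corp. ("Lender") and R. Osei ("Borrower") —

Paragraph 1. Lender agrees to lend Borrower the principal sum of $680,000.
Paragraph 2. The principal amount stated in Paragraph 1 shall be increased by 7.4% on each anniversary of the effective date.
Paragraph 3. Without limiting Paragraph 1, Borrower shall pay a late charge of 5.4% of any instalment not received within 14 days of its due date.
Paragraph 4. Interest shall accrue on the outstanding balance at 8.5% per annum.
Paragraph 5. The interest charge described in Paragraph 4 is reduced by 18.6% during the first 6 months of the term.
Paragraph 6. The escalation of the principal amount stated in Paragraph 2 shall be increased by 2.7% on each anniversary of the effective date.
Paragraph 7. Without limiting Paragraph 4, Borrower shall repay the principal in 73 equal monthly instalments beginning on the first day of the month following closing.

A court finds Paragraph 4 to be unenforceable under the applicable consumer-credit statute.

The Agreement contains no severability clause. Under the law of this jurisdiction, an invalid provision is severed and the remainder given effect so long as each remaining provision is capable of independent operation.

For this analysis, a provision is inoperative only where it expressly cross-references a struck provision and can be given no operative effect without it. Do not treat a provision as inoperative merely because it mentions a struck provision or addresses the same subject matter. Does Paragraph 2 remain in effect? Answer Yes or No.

Yes

Paragraph 4 is struck. Paragraph 5 operates only by reference to Paragraph 4, so it falls with Paragraph 4. Paragraph 7 mentions Paragraph 4 but its own obligation stands independently of Paragraph 4, so Paragraph 7 is not affected. With no severability clause, the stated default rule severs what cannot stand and enforces each remaining provision that can operate on its own. That leaves Paragraph 1, Paragraph 2, Paragraph 3, Paragraph 6, and Paragraph 7 in effect. Paragraph 2 is among the surviving provisions, so the answer is yes.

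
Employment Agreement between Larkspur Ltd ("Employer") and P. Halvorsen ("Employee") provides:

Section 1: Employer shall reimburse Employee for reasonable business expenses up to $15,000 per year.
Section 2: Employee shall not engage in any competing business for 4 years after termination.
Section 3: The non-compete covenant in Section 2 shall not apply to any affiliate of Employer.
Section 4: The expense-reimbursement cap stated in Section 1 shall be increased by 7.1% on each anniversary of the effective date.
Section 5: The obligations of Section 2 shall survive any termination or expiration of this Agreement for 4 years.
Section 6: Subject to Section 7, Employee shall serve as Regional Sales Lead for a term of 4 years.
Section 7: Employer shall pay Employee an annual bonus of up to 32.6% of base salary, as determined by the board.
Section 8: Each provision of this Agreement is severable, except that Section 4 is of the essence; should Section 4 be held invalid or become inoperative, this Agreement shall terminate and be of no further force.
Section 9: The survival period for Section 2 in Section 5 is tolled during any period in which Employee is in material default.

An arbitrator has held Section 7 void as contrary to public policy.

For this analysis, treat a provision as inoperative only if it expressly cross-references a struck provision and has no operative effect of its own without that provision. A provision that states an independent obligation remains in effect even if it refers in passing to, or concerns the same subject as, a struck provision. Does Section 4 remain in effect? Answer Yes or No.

Yes

Section 7 is struck. Section 6 mentions Section 7 but its own obligation stands independently of Section 7, so Section 6 is not affected. Nothing else in the Agreement is defined by reference to Section 7. Section 8 makes Section 4 an essential term, but Section 4 is unaffected, so the severability proviso in Section 8 preserves the remaining provisions. Section 1, Section 2, Section 3, Section 4, Section 5, Section 6, Section 8, and Section 9 remain in effect. Section 4 is among the surviving provisions, so the answer is yes.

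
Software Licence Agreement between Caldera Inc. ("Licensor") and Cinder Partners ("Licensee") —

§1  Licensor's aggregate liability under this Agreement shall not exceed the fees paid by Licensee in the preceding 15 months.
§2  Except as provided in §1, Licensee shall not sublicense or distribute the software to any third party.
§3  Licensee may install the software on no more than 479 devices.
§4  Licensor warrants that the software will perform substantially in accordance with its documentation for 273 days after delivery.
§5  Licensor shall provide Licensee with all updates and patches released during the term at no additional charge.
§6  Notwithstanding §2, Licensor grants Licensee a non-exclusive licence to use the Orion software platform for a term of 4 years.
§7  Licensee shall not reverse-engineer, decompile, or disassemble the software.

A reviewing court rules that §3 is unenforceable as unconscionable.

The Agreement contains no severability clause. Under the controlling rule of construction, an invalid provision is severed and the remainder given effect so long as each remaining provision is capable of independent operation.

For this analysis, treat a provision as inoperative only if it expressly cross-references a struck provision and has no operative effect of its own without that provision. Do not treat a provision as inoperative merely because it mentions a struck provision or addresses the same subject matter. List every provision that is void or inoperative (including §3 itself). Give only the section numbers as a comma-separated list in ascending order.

§3 is struck. No other provision's operative terms depend on §3. Under the stated default rule, only provisions that cannot operate independently fall away; the rest are enforced. That leaves §1, §2, §4, §5, §6, and §7 in effect.

3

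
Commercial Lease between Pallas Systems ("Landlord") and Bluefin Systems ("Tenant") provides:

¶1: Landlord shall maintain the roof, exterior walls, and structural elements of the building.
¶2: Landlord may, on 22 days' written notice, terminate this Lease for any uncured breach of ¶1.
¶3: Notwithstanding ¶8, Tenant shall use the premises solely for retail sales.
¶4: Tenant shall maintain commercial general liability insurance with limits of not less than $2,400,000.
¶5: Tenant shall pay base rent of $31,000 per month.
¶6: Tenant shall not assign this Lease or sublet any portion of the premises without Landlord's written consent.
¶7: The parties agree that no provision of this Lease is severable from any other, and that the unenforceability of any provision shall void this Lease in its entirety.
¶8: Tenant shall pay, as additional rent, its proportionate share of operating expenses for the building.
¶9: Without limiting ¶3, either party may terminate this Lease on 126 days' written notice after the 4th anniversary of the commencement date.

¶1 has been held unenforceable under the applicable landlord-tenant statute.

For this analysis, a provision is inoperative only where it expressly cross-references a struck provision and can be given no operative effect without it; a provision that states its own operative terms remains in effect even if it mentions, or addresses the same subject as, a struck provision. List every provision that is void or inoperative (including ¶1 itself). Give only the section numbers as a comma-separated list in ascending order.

1, 2, 3, 4, 5, 6, 7, 8, 9

¶1 is struck. The only function of ¶2 is the termination right for breach of ¶1, so it cannot stand once ¶1 is removed. ¶7 provides that the Lease is not severable, so the invalidity of any one provision voids the entire Lease. No provision of the Lease survives.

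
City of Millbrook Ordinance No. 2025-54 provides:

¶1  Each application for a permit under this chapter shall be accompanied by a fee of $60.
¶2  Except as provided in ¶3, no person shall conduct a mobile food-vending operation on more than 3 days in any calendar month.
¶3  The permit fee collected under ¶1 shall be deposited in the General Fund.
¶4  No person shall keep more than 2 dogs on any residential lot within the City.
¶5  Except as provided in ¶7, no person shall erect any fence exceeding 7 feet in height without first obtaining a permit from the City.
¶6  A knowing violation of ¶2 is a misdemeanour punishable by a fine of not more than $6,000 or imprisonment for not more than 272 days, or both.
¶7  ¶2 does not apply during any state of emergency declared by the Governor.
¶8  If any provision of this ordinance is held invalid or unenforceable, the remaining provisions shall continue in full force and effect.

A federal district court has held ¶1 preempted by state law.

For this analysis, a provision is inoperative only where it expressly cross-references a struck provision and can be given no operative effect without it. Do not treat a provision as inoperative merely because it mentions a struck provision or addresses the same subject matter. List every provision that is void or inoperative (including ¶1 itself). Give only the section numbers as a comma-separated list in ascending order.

¶1 is struck. ¶3 does nothing except set the disposition of the permit fee by reference to ¶1; with ¶1 gone it has no independent effect and is inoperative. ¶2 mentions ¶3 but its own obligation stands independently of ¶3, so ¶2 is not affected. Under the severability clause in ¶8, the remaining provisions continue in force. The provisions still in force are ¶2, ¶4, ¶5, ¶6, ¶7, and ¶8.

1, 3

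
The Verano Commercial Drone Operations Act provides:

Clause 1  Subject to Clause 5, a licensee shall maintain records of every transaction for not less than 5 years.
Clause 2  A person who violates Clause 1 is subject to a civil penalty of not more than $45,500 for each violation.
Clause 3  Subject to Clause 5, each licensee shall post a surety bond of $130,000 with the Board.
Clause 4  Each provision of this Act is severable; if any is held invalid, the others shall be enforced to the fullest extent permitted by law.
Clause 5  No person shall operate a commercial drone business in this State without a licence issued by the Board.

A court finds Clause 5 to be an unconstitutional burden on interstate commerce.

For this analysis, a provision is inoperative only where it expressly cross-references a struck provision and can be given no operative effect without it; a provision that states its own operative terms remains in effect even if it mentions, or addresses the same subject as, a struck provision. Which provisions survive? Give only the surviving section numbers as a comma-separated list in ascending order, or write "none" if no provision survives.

1, 2, 3, 4

Clause 5 is struck. Although Clause 3 refers to Clause 5, its operative terms do not depend on Clause 5, so it remains in effect. Although Clause 1 refers to Clause 5, its operative terms do not depend on Clause 5, so it remains in effect. Nothing else in the Act is defined by reference to Clause 5. Under the severability clause in Clause 4, the remaining provisions continue in force. That leaves Clause 1, Clause 2, Clause 3, and Clause 4 in effect.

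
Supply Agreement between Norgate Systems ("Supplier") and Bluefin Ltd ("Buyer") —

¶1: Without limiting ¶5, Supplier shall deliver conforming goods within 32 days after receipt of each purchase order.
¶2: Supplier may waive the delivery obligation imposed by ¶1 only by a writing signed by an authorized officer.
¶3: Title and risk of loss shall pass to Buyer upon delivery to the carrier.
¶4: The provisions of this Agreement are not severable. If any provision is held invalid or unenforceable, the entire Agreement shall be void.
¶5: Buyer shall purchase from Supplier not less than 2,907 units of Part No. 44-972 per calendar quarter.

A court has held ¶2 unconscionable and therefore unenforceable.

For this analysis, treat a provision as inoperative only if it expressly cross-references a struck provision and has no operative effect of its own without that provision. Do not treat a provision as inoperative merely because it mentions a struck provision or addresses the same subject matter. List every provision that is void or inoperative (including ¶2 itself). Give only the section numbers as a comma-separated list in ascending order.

1, 2, 3, 4, 5

¶2 is struck. Nothing else in the Agreement is defined by reference to ¶2. ¶4 provides that the Agreement is not severable, so the invalidity of any one provision voids the entire Agreement. No provision of the Agreement survives.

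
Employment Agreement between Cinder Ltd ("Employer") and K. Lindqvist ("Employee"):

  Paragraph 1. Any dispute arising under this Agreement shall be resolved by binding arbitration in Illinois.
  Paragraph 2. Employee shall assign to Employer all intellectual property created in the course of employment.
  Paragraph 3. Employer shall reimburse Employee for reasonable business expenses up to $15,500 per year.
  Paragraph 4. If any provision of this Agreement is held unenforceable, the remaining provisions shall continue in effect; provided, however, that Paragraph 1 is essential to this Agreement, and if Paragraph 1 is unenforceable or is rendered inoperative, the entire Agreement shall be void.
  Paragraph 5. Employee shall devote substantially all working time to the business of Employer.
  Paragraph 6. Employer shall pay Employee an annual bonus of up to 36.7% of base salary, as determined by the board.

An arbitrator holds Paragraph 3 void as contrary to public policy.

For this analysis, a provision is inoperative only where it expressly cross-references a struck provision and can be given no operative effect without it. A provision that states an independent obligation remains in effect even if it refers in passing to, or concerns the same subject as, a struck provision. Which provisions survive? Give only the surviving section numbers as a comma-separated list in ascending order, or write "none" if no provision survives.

1, 2, 4, 5, 6

Paragraph 3 is struck. Nothing else in the Agreement is defined by reference to Paragraph 3. Paragraph 4 makes Paragraph 1 an essential term, but Paragraph 1 is unaffected, so the severability proviso in Paragraph 4 preserves the remaining provisions. Paragraph 1, Paragraph 2, Paragraph 4, Paragraph 5, and Paragraph 6 remain in effect.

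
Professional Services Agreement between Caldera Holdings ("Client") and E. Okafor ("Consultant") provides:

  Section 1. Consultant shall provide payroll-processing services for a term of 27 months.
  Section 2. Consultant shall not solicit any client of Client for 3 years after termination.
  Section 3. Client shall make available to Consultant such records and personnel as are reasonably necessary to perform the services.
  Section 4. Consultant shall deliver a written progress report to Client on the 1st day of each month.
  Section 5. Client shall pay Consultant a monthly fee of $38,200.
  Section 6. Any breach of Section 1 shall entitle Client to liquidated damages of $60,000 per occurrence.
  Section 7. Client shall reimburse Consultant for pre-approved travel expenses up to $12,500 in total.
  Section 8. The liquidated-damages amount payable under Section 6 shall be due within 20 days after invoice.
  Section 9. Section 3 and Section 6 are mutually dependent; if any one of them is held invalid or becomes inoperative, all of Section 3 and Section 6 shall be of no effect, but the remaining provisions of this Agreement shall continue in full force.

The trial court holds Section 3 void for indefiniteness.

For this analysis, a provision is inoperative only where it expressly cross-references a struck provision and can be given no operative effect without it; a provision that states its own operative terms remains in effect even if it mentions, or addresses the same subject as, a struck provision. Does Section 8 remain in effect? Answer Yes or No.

No

Section 3 is struck. Nothing else in the Agreement is defined by reference to Section 3. Section 9 declares Section 3 and Section 6 mutually dependent; since one of them has fallen, all of them are of no effect. That brings down Section 6 as well. Section 8 in turn depends solely on a provision now struck and likewise falls. The remainder continues in force under Section 9. That leaves Section 1, Section 2, Section 4, Section 5, Section 7, and Section 9 in effect. Section 8 is among the inoperative provisions, so the answer is no.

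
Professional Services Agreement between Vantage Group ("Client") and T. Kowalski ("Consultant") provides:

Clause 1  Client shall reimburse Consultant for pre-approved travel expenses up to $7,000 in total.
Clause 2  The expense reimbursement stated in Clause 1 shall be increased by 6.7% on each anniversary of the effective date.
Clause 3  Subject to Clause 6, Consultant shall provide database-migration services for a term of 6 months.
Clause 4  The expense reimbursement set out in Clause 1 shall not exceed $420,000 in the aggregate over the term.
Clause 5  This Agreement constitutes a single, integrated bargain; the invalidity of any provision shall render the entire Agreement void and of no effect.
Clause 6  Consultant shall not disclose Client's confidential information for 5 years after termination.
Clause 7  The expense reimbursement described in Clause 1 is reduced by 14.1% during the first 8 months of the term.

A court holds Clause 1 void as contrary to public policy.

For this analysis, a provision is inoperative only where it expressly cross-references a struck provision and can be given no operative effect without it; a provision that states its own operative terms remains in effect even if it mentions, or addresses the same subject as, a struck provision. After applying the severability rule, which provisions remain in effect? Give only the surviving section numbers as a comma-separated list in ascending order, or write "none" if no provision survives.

none

Clause 1 is struck. Clause 2 does nothing except set the escalation of the expense reimbursement by reference to Clause 1; with Clause 1 gone it has no independent effect and is inoperative. The whole of Clause 4 is the aggregate cap on the expense reimbursement, defined by reference to Clause 1, so Clause 4 cannot stand once Clause 1 is removed. Clause 7 operates only by reference to Clause 1, so it falls with Clause 1. Clause 5 provides that the Agreement is not severable, so the invalidity of any one provision voids the entire Agreement. No provision of the Agreement survives.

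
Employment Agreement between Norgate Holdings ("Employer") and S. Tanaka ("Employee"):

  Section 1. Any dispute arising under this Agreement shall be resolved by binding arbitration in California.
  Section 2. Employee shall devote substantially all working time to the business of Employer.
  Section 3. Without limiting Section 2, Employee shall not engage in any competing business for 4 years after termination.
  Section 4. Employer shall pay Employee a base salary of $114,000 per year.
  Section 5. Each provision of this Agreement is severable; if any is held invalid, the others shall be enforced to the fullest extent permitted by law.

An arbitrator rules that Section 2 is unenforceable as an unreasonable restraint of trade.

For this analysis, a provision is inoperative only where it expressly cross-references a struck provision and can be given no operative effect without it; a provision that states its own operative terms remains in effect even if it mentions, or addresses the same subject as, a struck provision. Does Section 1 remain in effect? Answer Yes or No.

Section 2 is struck. Section 3 mentions Section 2 but its own obligation stands independently of Section 2, so Section 3 is not affected. No other provision's operative terms depend on Section 2. Under the severability clause in Section 5, the remaining provisions continue in force. Section 1, Section 3, Section 4, and Section 5 remain in effect. Section 1 is among the surviving provisions, so the answer is yes.

Yes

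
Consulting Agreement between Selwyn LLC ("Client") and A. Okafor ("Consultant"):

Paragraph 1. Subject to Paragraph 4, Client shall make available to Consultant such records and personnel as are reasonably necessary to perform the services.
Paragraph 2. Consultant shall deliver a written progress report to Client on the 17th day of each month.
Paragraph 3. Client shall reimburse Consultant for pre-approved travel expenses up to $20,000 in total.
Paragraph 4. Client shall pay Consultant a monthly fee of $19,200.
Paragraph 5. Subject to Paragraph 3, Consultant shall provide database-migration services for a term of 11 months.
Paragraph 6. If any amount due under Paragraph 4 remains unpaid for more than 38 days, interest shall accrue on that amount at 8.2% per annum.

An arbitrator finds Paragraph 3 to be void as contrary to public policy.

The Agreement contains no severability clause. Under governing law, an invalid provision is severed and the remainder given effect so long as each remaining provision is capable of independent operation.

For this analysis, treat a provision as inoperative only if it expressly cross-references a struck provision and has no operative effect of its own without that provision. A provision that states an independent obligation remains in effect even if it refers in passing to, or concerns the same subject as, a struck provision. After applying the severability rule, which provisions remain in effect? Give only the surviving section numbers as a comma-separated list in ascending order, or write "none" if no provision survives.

Paragraph 3 is struck. Paragraph 5 mentions Paragraph 3 but its own obligation stands independently of Paragraph 3, so Paragraph 5 is not affected. No other provision's operative terms depend on Paragraph 3. Under the stated default rule, only provisions that cannot operate independently fall away; the rest are enforced. The provisions still in force are Paragraph 1, Paragraph 2, Paragraph 4, Paragraph 5, and Paragraph 6.

1, 2, 4, 5, 6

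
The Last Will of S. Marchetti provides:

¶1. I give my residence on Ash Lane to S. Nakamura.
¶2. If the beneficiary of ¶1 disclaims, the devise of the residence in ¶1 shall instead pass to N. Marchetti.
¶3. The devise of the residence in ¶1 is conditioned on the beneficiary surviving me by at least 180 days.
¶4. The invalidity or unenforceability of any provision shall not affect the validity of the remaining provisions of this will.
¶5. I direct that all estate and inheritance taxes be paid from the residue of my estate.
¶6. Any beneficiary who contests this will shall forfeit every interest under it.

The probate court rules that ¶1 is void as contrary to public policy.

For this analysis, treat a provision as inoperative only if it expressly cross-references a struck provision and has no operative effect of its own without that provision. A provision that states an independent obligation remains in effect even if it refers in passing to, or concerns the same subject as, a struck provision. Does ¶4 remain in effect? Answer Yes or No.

¶1 is struck. The only function of ¶2 is the alternative disposition for ¶1, so it cannot stand once ¶1 is removed. ¶3 has no operative effect of its own apart from ¶1 and is therefore inoperative. Under the severability clause in ¶4, the remaining provisions continue in force. ¶4, ¶5, and ¶6 remain in effect. ¶4 is among the surviving provisions, so the answer is yes.

Yes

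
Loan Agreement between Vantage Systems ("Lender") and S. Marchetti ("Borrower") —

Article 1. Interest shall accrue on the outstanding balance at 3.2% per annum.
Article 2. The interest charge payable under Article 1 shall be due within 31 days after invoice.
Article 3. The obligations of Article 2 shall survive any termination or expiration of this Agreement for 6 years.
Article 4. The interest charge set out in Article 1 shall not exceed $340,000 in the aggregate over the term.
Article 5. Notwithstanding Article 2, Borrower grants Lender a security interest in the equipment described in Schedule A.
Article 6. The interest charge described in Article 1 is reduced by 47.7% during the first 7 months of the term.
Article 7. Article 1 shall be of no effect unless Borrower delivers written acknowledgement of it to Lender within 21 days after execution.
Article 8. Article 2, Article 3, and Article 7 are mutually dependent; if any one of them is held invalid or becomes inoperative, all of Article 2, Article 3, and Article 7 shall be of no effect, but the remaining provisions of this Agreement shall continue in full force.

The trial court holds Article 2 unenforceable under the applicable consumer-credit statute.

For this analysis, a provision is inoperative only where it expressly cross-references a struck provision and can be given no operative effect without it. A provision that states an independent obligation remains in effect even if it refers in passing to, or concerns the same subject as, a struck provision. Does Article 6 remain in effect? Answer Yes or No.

Article 2 is struck. The only function of Article 3 is the survival period for Article 2, so it cannot stand once Article 2 is removed. Although Article 5 refers to Article 2, its operative terms do not depend on Article 2, so it remains in effect. Article 8 declares Article 2, Article 3, and Article 7 mutually dependent; since one of them has fallen, all of them are of no effect. That brings down Article 7 as well. The remainder continues in force under Article 8. That leaves Article 1, Article 4, Article 5, Article 6, and Article 8 in effect. Article 6 is among the surviving provisions, so the answer is yes.

Yes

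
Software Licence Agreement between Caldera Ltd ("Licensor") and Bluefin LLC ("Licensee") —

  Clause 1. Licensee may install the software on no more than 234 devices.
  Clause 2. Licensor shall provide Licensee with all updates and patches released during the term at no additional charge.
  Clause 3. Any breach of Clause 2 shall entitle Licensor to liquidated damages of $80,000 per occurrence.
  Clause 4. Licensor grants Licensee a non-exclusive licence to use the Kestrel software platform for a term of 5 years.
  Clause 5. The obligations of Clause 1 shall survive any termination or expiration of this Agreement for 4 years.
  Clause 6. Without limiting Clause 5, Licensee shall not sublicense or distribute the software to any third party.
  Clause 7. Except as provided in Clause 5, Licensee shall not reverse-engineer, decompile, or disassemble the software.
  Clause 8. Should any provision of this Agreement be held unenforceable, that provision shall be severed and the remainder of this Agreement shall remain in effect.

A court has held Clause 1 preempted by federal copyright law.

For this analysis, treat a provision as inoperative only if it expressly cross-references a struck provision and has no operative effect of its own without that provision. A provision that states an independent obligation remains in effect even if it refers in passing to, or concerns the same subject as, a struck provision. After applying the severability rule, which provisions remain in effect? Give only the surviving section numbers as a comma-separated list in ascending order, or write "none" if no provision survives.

2, 3, 4, 6, 7, 8

Clause 1 is struck. The only function of Clause 5 is the survival period for Clause 1, so it cannot stand once Clause 1 is removed. Although Clause 7 refers to Clause 5, its operative terms do not depend on Clause 5, so it remains in effect. Although Clause 6 refers to Clause 5, its operative terms do not depend on Clause 5, so it remains in effect. Clause 8 is a severability clause and preserves every provision that can still be given independent effect. The provisions still in force are Clause 2, Clause 3, Clause 4, Clause 6, Clause 7, and Clause 8.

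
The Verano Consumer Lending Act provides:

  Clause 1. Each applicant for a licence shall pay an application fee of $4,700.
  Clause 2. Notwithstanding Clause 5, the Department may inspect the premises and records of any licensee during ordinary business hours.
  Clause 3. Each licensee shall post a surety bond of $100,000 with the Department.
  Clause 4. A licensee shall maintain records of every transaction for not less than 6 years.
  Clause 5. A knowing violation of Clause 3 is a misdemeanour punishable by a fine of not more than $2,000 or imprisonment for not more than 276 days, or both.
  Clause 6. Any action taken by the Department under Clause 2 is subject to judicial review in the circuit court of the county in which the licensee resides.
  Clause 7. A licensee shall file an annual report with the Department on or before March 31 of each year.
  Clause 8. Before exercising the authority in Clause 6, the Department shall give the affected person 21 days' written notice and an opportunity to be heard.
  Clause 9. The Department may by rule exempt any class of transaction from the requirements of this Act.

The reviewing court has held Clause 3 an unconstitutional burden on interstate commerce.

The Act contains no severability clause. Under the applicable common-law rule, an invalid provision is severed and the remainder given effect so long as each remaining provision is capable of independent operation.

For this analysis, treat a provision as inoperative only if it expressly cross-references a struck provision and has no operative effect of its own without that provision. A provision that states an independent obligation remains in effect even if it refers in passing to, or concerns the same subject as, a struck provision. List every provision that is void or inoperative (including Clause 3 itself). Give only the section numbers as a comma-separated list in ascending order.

3, 5

Clause 3 is struck. Clause 5 merely fixes the criminal penalty for violating Clause 3; with Clause 3 gone it has nothing to operate on and falls away. Clause 2 mentions Clause 5 but its own obligation stands independently of Clause 5, so Clause 2 is not affected. With no severability clause, the stated default rule severs what cannot stand and enforces each remaining provision that can operate on its own. Clause 1, Clause 2, Clause 4, Clause 6, Clause 7, Clause 8, and Clause 9 remain in effect.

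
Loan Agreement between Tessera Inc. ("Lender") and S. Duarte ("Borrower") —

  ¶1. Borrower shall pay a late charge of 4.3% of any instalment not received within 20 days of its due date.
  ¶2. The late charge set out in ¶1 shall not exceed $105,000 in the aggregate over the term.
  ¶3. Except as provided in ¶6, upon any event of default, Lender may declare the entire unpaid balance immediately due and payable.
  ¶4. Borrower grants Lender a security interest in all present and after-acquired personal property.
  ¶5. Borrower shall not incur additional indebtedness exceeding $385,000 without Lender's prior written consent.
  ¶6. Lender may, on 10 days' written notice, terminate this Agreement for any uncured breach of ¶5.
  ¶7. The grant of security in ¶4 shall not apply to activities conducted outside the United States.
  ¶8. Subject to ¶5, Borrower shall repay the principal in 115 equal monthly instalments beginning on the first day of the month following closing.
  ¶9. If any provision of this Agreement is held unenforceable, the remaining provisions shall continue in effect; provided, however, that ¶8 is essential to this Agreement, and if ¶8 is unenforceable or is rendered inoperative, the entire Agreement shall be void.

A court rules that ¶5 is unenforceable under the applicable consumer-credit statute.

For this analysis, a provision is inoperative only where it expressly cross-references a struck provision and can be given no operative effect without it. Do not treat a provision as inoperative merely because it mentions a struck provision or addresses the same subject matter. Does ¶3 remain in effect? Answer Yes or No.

¶5 is struck. ¶6 has no operative effect of its own apart from ¶5 and is therefore inoperative. ¶3 mentions ¶6 but its own obligation stands independently of ¶6, so ¶3 is not affected. Although ¶8 refers to ¶5, its operative terms do not depend on ¶5, so it remains in effect. ¶9 makes ¶8 an essential term, but ¶8 is unaffected, so the severability proviso in ¶9 preserves the remaining provisions. ¶1, ¶2, ¶3, ¶4, ¶7, ¶8, and ¶9 remain in effect. ¶3 is among the surviving provisions, so the answer is yes.

Yes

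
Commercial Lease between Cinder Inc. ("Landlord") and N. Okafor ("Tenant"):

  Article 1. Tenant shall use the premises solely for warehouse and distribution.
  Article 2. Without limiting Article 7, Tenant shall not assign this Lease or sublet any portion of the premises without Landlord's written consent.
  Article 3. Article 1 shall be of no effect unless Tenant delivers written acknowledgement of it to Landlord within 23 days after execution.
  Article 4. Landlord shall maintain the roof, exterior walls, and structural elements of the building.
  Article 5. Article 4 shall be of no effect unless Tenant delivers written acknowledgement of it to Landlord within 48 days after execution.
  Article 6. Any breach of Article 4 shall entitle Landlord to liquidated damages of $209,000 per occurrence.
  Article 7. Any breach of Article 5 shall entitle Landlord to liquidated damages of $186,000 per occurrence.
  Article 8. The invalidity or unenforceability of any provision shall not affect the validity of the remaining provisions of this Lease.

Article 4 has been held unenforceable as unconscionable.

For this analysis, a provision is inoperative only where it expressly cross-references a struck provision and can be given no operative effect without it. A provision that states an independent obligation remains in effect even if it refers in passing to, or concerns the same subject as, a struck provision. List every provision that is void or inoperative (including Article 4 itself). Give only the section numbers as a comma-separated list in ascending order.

Article 4 is struck. Article 5 operates only by reference to Article 4, so it falls with Article 4. Article 6 operates only by reference to Article 4, so it falls with Article 4. Article 7 has no operative effect of its own apart from Article 5 and is therefore inoperative. Although Article 2 refers to Article 7, its operative terms do not depend on Article 7, so it remains in effect. Under the severability clause in Article 8, the remaining provisions continue in force. Article 1, Article 2, Article 3, and Article 8 remain in effect.

4, 5, 6, 7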